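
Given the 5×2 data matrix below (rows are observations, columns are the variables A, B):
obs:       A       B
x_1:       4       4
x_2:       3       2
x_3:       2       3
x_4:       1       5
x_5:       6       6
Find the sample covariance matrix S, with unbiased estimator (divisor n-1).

Step 1 — column means:
  mean(A) = (4 + 3 + 2 + 1 + 6) / 5 = 16/5 = 3.2
  mean(B) = (4 + 2 + 3 + 5 + 6) / 5 = 20/5 = 4

Step 2 — sample covariance S[i,j] = (1/(n-1)) · Σ_k (x_{k,i} - mean_i) · (x_{k,j} - mean_j), with n-1 = 4.
  S[A,A] = ((0.8)·(0.8) + (-0.2)·(-0.2) + (-1.2)·(-1.2) + (-2.2)·(-2.2) + (2.8)·(2.8)) / 4 = 14.8/4 = 3.7
  S[A,B] = ((0.8)·(0) + (-0.2)·(-2) + (-1.2)·(-1) + (-2.2)·(1) + (2.8)·(2)) / 4 = 5/4 = 1.25
  S[B,B] = ((0)·(0) + (-2)·(-2) + (-1)·(-1) + (1)·(1) + (2)·(2)) / 4 = 10/4 = 2.5

S is symmetric (S[j,i] = S[i,j]). Assembling:

S = [[3.7, 1.25],
 [1.25, 2.5]]


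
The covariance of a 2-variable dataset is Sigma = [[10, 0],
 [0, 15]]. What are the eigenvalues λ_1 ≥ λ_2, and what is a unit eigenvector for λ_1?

Step 1 — characteristic polynomial of 2×2 Sigma:
  det(Sigma - λI) = λ² - trace · λ + det = 0.
  trace = 10 + 15 = 25, det = 10·15 - (0)² = 150.
Step 2 — discriminant:
  Δ = trace² - 4·det = 625 - 600 = 25.
Step 3 — eigenvalues:
  λ = (trace ± √Δ)/2 = (25 ± 5)/2,
  λ_1 = 15,  λ_2 = 10.

Step 4 — unit eigenvector for λ_1: Sigma is diagonal, so its eigenvectors are the coordinate axes. λ_1 = 15 is the diagonal entry on the second coordinate axis, hence
  v_1 = (0, 1) (||v_1|| = 1).

λ_1 = 15,  λ_2 = 10;  v_1 ≈ (0, 1)


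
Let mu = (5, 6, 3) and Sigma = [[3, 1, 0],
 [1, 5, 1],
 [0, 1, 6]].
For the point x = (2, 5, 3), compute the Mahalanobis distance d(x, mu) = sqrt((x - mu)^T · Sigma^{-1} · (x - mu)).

Step 1 — centre the observation: (x - mu) = (-3, -1, 0).

Step 2 — invert Sigma (cofactor / det for 3×3, or solve directly):
  Sigma^{-1} = [[0.358, -0.0741, 0.0123],
 [-0.0741, 0.2222, -0.037],
 [0.0123, -0.037, 0.1728]].

Step 3 — form the quadratic (x - mu)^T · Sigma^{-1} · (x - mu):
  Sigma^{-1} · (x - mu) = (-1, 0, 0).
  (x - mu)^T · [Sigma^{-1} · (x - mu)] = (-3)·(-1) + (-1)·(0) + (0)·(0) = 3.

Step 4 — take square root: d = √(3) ≈ 1.7321.

d(x, mu) = √(3) ≈ 1.7321


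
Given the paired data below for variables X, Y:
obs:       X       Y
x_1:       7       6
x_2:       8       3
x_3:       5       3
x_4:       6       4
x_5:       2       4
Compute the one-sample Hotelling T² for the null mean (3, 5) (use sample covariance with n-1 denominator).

Step 1 — sample mean vector:
  mean(X) = (7 + 8 + 5 + 6 + 2) / 5 = 28/5 = 5.6
  mean(Y) = (6 + 3 + 3 + 4 + 4) / 5 = 20/5 = 4
  x̄ = (5.6, 4),  deviation x̄ - mu_0 = (5.6, 4) - (3, 5) = (2.6, -1).

Step 2 — sample covariance matrix, S[i,j] = (1/(n-1)) · Σ_k (x_{k,i} - mean_i) · (x_{k,j} - mean_j), divisor n-1 = 4:
  S[X,X] = ((1.4)·(1.4) + (2.4)·(2.4) + (-0.6)·(-0.6) + (0.4)·(0.4) + (-3.6)·(-3.6)) / 4 = 21.2/4 = 5.3
  S[X,Y] = ((1.4)·(2) + (2.4)·(-1) + (-0.6)·(-1) + (0.4)·(0) + (-3.6)·(0)) / 4 = 1/4 = 0.25
  S[Y,Y] = ((2)·(2) + (-1)·(-1) + (-1)·(-1) + (0)·(0) + (0)·(0)) / 4 = 6/4 = 1.5
  S = [[5.3, 0.25],
 [0.25, 1.5]].

Step 3 — invert S. det(S) = 5.3·1.5 - (0.25)² = 7.8875.
  S^{-1} = (1/det) · [[d, -b], [-b, a]] = [[0.1902, -0.0317],
 [-0.0317, 0.6719]].

Step 4 — quadratic form (x̄ - mu_0)^T · S^{-1} · (x̄ - mu_0):
  S^{-1} · (x̄ - mu_0) = (0.5261, -0.7544),
  (x̄ - mu_0)^T · [...] = (2.6)·(0.5261) + (-1)·(-0.7544) = 2.1223.

Step 5 — scale by n: T² = 5 · 2.1223 = 10.6117.

T² ≈ 10.6117


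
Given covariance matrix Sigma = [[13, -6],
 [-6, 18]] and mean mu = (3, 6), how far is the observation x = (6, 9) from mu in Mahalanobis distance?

Step 1 — centre the observation: (x - mu) = (3, 3).

Step 2 — invert Sigma. det(Sigma) = 13·18 - (-6)² = 198.
  Sigma^{-1} = (1/det) · [[d, -b], [-b, a]] = [[0.0909, 0.0303],
 [0.0303, 0.0657]].

Step 3 — form the quadratic (x - mu)^T · Sigma^{-1} · (x - mu):
  Sigma^{-1} · (x - mu) = (0.3636, 0.2879).
  (x - mu)^T · [Sigma^{-1} · (x - mu)] = (3)·(0.3636) + (3)·(0.2879) = 1.9545.

Step 4 — take square root: d = √(1.9545) ≈ 1.3981.

d(x, mu) = √(1.9545) ≈ 1.3981


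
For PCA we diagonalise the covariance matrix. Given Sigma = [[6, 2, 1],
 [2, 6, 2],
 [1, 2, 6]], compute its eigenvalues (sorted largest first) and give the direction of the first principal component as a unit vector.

Step 1 — characteristic polynomial p(λ) = det(λI - Sigma) = λ³ - tr·λ² + c_1·λ - det, where tr = trace, c_1 = sum of the principal 2×2 minors, det = det(Sigma):
  tr = 6 + 6 + 6 = 18,
  c_1 = (6·6 - (2)²) + (6·6 - (1)²) + (6·6 - (2)²) = 32 + 35 + 32 = 99,
  det = 6·(6·6 - (2)²) - (2)·((2)·6 - (2)·(1)) + (1)·((2)·(2) - 6·(1)) = 6·(32) - (2)·(10) + (1)·(-2) = 170.
  So p(λ) = λ³ - 18λ² + 99λ - 170.
Step 2 — look for an integer root (rational root theorem: any rational root is an integer divisor of 170). Testing λ = 5:
  p(5) = 125 - 450 + 495 - 170 = 0  ✓
  Dividing out (λ - 5): p(λ) = (λ - 5)(λ² - 13λ + 34).
Step 3 — remaining eigenvalues from the quadratic λ² - 13λ + 34 = 0:
  Δ = 13² - 4·34 = 169 - 136 = 33,  λ = (13 ± √33)/2 = (13 ± 5.7446)/2 ≈ 9.3723 or 3.6277.
  Sorted: λ_1 = 9.3723,  λ_2 = 5,  λ_3 = 3.6277  (check: sum = 18 = tr ✓).

Step 4 — unit eigenvector for λ_1 ≈ 9.3723: v spans the null space of (Sigma - λ_1 I), whose rows are
  r_1 = (-3.3723, 2, 1),  r_2 = (2, -3.3723, 2),  r_3 = (1, 2, -3.3723).
  v is orthogonal to every row, so take v ∝ r_1 × r_2 = ((2)·(2) - (1)·(-3.3723), (1)·(2) - (-3.3723)·(2), (-3.3723)·(-3.3723) - (2)·(2)) ≈ (7.3723, 8.7446, 7.3723).
  Let u = (7.3723, 8.7446, 7.3723).
  ||u|| = √((7.3723)² + (8.7446)² + (7.3723)²) = √(185.1684) ≈ 13.6077,  v_1 = u/||u|| ≈ (0.5418, 0.6426, 0.5418) (||v_1|| = 1).

λ_1 = 9.3723,  λ_2 = 5,  λ_3 = 3.6277;  v_1 ≈ (0.5418, 0.6426, 0.5418)


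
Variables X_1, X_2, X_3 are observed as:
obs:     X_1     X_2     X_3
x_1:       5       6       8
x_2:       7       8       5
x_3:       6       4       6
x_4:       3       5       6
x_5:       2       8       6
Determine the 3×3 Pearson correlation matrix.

Step 1 — column means:
  mean(X_1) = (5 + 7 + 6 + 3 + 2) / 5 = 23/5 = 4.6
  mean(X_2) = (6 + 8 + 4 + 5 + 8) / 5 = 31/5 = 6.2
  mean(X_3) = (8 + 5 + 6 + 6 + 6) / 5 = 31/5 = 6.2

Step 2 — sample variances and covariances s[i,j] = (1/(n-1)) · Σ_k (x_{k,i} - mean_i) · (x_{k,j} - mean_j), with n-1 = 4:
  s[X_1,X_1] = ((0.4)·(0.4) + (2.4)·(2.4) + (1.4)·(1.4) + (-1.6)·(-1.6) + (-2.6)·(-2.6)) / 4 = 17.2/4 = 4.3
  s[X_1,X_2] = ((0.4)·(-0.2) + (2.4)·(1.8) + (1.4)·(-2.2) + (-1.6)·(-1.2) + (-2.6)·(1.8)) / 4 = -1.6/4 = -0.4
  s[X_1,X_3] = ((0.4)·(1.8) + (2.4)·(-1.2) + (1.4)·(-0.2) + (-1.6)·(-0.2) + (-2.6)·(-0.2)) / 4 = -1.6/4 = -0.4
  s[X_2,X_2] = ((-0.2)·(-0.2) + (1.8)·(1.8) + (-2.2)·(-2.2) + (-1.2)·(-1.2) + (1.8)·(1.8)) / 4 = 12.8/4 = 3.2
  s[X_2,X_3] = ((-0.2)·(1.8) + (1.8)·(-1.2) + (-2.2)·(-0.2) + (-1.2)·(-0.2) + (1.8)·(-0.2)) / 4 = -2.2/4 = -0.55
  s[X_3,X_3] = ((1.8)·(1.8) + (-1.2)·(-1.2) + (-0.2)·(-0.2) + (-0.2)·(-0.2) + (-0.2)·(-0.2)) / 4 = 4.8/4 = 1.2
  Sample standard deviations s_i = √(s[i,i]):
  s(X_1) = √(4.3) = 2.0736
  s(X_2) = √(3.2) = 1.7889
  s(X_3) = √(1.2) = 1.0954

Step 3 — r_{ij} = s_{ij} / (s_i · s_j):
  r[X_1,X_1] = 1 (diagonal).
  r[X_1,X_2] = -0.4 / (2.0736 · 1.7889) = -0.4 / 3.7094 = -0.1078
  r[X_1,X_3] = -0.4 / (2.0736 · 1.0954) = -0.4 / 2.2716 = -0.1761
  r[X_2,X_2] = 1 (diagonal).
  r[X_2,X_3] = -0.55 / (1.7889 · 1.0954) = -0.55 / 1.9596 = -0.2807
  r[X_3,X_3] = 1 (diagonal).

R is symmetric with unit diagonal. Assembling:

R = [[1, -0.1078, -0.1761],
 [-0.1078, 1, -0.2807],
 [-0.1761, -0.2807, 1]]


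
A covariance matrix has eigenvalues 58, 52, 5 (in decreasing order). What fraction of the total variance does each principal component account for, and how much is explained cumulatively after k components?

Step 1 — total variance = trace(Sigma) = Σ λ_i = 58 + 52 + 5 = 115.

Step 2 — fraction explained by component i = λ_i / Σ λ:
  PC1: 58/115 = 0.5043
  PC2: 52/115 = 0.4522
  PC3: 5/115 = 0.0435

Step 3 — cumulative fraction after k components = (λ_1 + ... + λ_k) / Σ λ:
  k = 1: 58/115 = 0.5043
  k = 2: (58 + 52)/115 = 110/115 = 0.9565
  k = 3: (58 + 52 + 5)/115 = 115/115 = 1

Summary (fraction, with percent):

explained: PC1 0.5043 (50.43%), PC2 0.4522 (45.22%), PC3 0.0435 (4.35%);  cumulative: 0.5043, 0.9565, 1


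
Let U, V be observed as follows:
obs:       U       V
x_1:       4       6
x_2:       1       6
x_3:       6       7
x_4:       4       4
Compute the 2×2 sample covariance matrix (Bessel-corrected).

Step 1 — column means:
  mean(U) = (4 + 1 + 6 + 4) / 4 = 15/4 = 3.75
  mean(V) = (6 + 6 + 7 + 4) / 4 = 23/4 = 5.75

Step 2 — sample covariance S[i,j] = (1/(n-1)) · Σ_k (x_{k,i} - mean_i) · (x_{k,j} - mean_j), with n-1 = 3.
  S[U,U] = ((0.25)·(0.25) + (-2.75)·(-2.75) + (2.25)·(2.25) + (0.25)·(0.25)) / 3 = 12.75/3 = 4.25
  S[U,V] = ((0.25)·(0.25) + (-2.75)·(0.25) + (2.25)·(1.25) + (0.25)·(-1.75)) / 3 = 1.75/3 = 0.5833
  S[V,V] = ((0.25)·(0.25) + (0.25)·(0.25) + (1.25)·(1.25) + (-1.75)·(-1.75)) / 3 = 4.75/3 = 1.5833

S is symmetric (S[j,i] = S[i,j]). Assembling:

S = [[4.25, 0.5833],
 [0.5833, 1.5833]]


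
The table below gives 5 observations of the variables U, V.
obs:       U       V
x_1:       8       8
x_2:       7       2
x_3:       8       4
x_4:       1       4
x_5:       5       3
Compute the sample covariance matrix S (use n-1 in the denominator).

Step 1 — column means:
  mean(U) = (8 + 7 + 8 + 1 + 5) / 5 = 29/5 = 5.8
  mean(V) = (8 + 2 + 4 + 4 + 3) / 5 = 21/5 = 4.2

Step 2 — sample covariance S[i,j] = (1/(n-1)) · Σ_k (x_{k,i} - mean_i) · (x_{k,j} - mean_j), with n-1 = 4.
  S[U,U] = ((2.2)·(2.2) + (1.2)·(1.2) + (2.2)·(2.2) + (-4.8)·(-4.8) + (-0.8)·(-0.8)) / 4 = 34.8/4 = 8.7
  S[U,V] = ((2.2)·(3.8) + (1.2)·(-2.2) + (2.2)·(-0.2) + (-4.8)·(-0.2) + (-0.8)·(-1.2)) / 4 = 7.2/4 = 1.8
  S[V,V] = ((3.8)·(3.8) + (-2.2)·(-2.2) + (-0.2)·(-0.2) + (-0.2)·(-0.2) + (-1.2)·(-1.2)) / 4 = 20.8/4 = 5.2

S is symmetric (S[j,i] = S[i,j]). Assembling:

S = [[8.7, 1.8],
 [1.8, 5.2]]


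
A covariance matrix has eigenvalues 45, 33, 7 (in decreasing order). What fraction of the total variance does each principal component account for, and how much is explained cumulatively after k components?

Step 1 — total variance = trace(Sigma) = Σ λ_i = 45 + 33 + 7 = 85.

Step 2 — fraction explained by component i = λ_i / Σ λ:
  PC1: 45/85 = 0.5294
  PC2: 33/85 = 0.3882
  PC3: 7/85 = 0.0824

Step 3 — cumulative fraction after k components = (λ_1 + ... + λ_k) / Σ λ:
  k = 1: 45/85 = 0.5294
  k = 2: (45 + 33)/85 = 78/85 = 0.9176
  k = 3: (45 + 33 + 7)/85 = 85/85 = 1

Summary (fraction, with percent):

explained: PC1 0.5294 (52.94%), PC2 0.3882 (38.82%), PC3 0.0824 (8.24%);  cumulative: 0.5294, 0.9176, 1


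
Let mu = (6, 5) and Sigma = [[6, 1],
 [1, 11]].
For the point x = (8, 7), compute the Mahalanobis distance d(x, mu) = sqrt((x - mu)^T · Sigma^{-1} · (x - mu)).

Step 1 — centre the observation: (x - mu) = (2, 2).

Step 2 — invert Sigma. det(Sigma) = 6·11 - (1)² = 65.
  Sigma^{-1} = (1/det) · [[d, -b], [-b, a]] = [[0.1692, -0.0154],
 [-0.0154, 0.0923]].

Step 3 — form the quadratic (x - mu)^T · Sigma^{-1} · (x - mu):
  Sigma^{-1} · (x - mu) = (0.3077, 0.1538).
  (x - mu)^T · [Sigma^{-1} · (x - mu)] = (2)·(0.3077) + (2)·(0.1538) = 0.9231.

Step 4 — take square root: d = √(0.9231) ≈ 0.9608.

d(x, mu) = √(0.9231) ≈ 0.9608


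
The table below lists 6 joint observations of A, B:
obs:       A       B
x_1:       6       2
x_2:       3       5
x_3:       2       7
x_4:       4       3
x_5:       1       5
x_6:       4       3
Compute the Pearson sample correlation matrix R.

Step 1 — column means:
  mean(A) = (6 + 3 + 2 + 4 + 1 + 4) / 6 = 20/6 = 3.3333
  mean(B) = (2 + 5 + 7 + 3 + 5 + 3) / 6 = 25/6 = 4.1667

Step 2 — sample variances and covariances s[i,j] = (1/(n-1)) · Σ_k (x_{k,i} - mean_i) · (x_{k,j} - mean_j), with n-1 = 5:
  s[A,A] = ((2.6667)·(2.6667) + (-0.3333)·(-0.3333) + (-1.3333)·(-1.3333) + (0.6667)·(0.6667) + (-2.3333)·(-2.3333) + (0.6667)·(0.6667)) / 5 = 15.3333/5 = 3.0667
  s[A,B] = ((2.6667)·(-2.1667) + (-0.3333)·(0.8333) + (-1.3333)·(2.8333) + (0.6667)·(-1.1667) + (-2.3333)·(0.8333) + (0.6667)·(-1.1667)) / 5 = -13.3333/5 = -2.6667
  s[B,B] = ((-2.1667)·(-2.1667) + (0.8333)·(0.8333) + (2.8333)·(2.8333) + (-1.1667)·(-1.1667) + (0.8333)·(0.8333) + (-1.1667)·(-1.1667)) / 5 = 16.8333/5 = 3.3667
  Sample standard deviations s_i = √(s[i,i]):
  s(A) = √(3.0667) = 1.7512
  s(B) = √(3.3667) = 1.8348

Step 3 — r_{ij} = s_{ij} / (s_i · s_j):
  r[A,A] = 1 (diagonal).
  r[A,B] = -2.6667 / (1.7512 · 1.8348) = -2.6667 / 3.2132 = -0.8299
  r[B,B] = 1 (diagonal).

R is symmetric with unit diagonal. Assembling:

R = [[1, -0.8299],
 [-0.8299, 1]]


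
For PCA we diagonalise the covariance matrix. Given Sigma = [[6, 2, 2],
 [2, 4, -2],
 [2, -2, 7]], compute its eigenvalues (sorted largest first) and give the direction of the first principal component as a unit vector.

Step 1 — characteristic polynomial p(λ) = det(λI - Sigma) = λ³ - tr·λ² + c_1·λ - det, where tr = trace, c_1 = sum of the principal 2×2 minors, det = det(Sigma):
  tr = 6 + 4 + 7 = 17,
  c_1 = (6·4 - (2)²) + (6·7 - (2)²) + (4·7 - (-2)²) = 20 + 38 + 24 = 82,
  det = 6·(4·7 - (-2)²) - (2)·((2)·7 - (-2)·(2)) + (2)·((2)·(-2) - 4·(2)) = 6·(24) - (2)·(18) + (2)·(-12) = 84.
  So p(λ) = λ³ - 17λ² + 82λ - 84.
Step 2 — look for an integer root (rational root theorem: any rational root is an integer divisor of 84). Testing λ = 7:
  p(7) = 343 - 833 + 574 - 84 = 0  ✓
  Dividing out (λ - 7): p(λ) = (λ - 7)(λ² - 10λ + 12).
Step 3 — remaining eigenvalues from the quadratic λ² - 10λ + 12 = 0:
  Δ = 10² - 4·12 = 100 - 48 = 52,  λ = (10 ± √52)/2 = (10 ± 7.2111)/2 ≈ 8.6056 or 1.3944.
  Sorted: λ_1 = 8.6056,  λ_2 = 7,  λ_3 = 1.3944  (check: sum = 17 = tr ✓).

Step 4 — unit eigenvector for λ_1 ≈ 8.6056: v spans the null space of (Sigma - λ_1 I), whose rows are
  r_1 = (-2.6056, 2, 2),  r_2 = (2, -4.6056, -2),  r_3 = (2, -2, -1.6056).
  v is orthogonal to every row, so take v ∝ r_1 × r_2 = ((2)·(-2) - (2)·(-4.6056), (2)·(2) - (-2.6056)·(-2), (-2.6056)·(-4.6056) - (2)·(2)) ≈ (5.2111, -1.2111, 8).
  Let u = (5.2111, -1.2111, 8).
  ||u|| = √((5.2111)² + (-1.2111)² + (8)²) = √(92.6224) ≈ 9.6241,  v_1 = u/||u|| ≈ (0.5415, -0.1258, 0.8313) (||v_1|| = 1).

λ_1 = 8.6056,  λ_2 = 7,  λ_3 = 1.3944;  v_1 ≈ (0.5415, -0.1258, 0.8313)


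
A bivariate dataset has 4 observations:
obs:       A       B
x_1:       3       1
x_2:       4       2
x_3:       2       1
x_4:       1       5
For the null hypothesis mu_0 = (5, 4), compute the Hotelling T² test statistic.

Step 1 — sample mean vector:
  mean(A) = (3 + 4 + 2 + 1) / 4 = 10/4 = 2.5
  mean(B) = (1 + 2 + 1 + 5) / 4 = 9/4 = 2.25
  x̄ = (2.5, 2.25),  deviation x̄ - mu_0 = (2.5, 2.25) - (5, 4) = (-2.5, -1.75).

Step 2 — sample covariance matrix, S[i,j] = (1/(n-1)) · Σ_k (x_{k,i} - mean_i) · (x_{k,j} - mean_j), divisor n-1 = 3:
  S[A,A] = ((0.5)·(0.5) + (1.5)·(1.5) + (-0.5)·(-0.5) + (-1.5)·(-1.5)) / 3 = 5/3 = 1.6667
  S[A,B] = ((0.5)·(-1.25) + (1.5)·(-0.25) + (-0.5)·(-1.25) + (-1.5)·(2.75)) / 3 = -4.5/3 = -1.5
  S[B,B] = ((-1.25)·(-1.25) + (-0.25)·(-0.25) + (-1.25)·(-1.25) + (2.75)·(2.75)) / 3 = 10.75/3 = 3.5833
  S = [[1.6667, -1.5],
 [-1.5, 3.5833]].

Step 3 — invert S. det(S) = 1.6667·3.5833 - (-1.5)² = 3.7222.
  S^{-1} = (1/det) · [[d, -b], [-b, a]] = [[0.9627, 0.403],
 [0.403, 0.4478]].

Step 4 — quadratic form (x̄ - mu_0)^T · S^{-1} · (x̄ - mu_0):
  S^{-1} · (x̄ - mu_0) = (-3.1119, -1.791),
  (x̄ - mu_0)^T · [...] = (-2.5)·(-3.1119) + (-1.75)·(-1.791) = 10.9142.

Step 5 — scale by n: T² = 4 · 10.9142 = 43.6567.

T² ≈ 43.6567


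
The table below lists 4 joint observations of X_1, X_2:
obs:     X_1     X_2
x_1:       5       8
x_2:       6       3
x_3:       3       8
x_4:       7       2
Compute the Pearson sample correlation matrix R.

Step 1 — column means:
  mean(X_1) = (5 + 6 + 3 + 7) / 4 = 21/4 = 5.25
  mean(X_2) = (8 + 3 + 8 + 2) / 4 = 21/4 = 5.25

Step 2 — sample variances and covariances s[i,j] = (1/(n-1)) · Σ_k (x_{k,i} - mean_i) · (x_{k,j} - mean_j), with n-1 = 3:
  s[X_1,X_1] = ((-0.25)·(-0.25) + (0.75)·(0.75) + (-2.25)·(-2.25) + (1.75)·(1.75)) / 3 = 8.75/3 = 2.9167
  s[X_1,X_2] = ((-0.25)·(2.75) + (0.75)·(-2.25) + (-2.25)·(2.75) + (1.75)·(-3.25)) / 3 = -14.25/3 = -4.75
  s[X_2,X_2] = ((2.75)·(2.75) + (-2.25)·(-2.25) + (2.75)·(2.75) + (-3.25)·(-3.25)) / 3 = 30.75/3 = 10.25
  Sample standard deviations s_i = √(s[i,i]):
  s(X_1) = √(2.9167) = 1.7078
  s(X_2) = √(10.25) = 3.2016

Step 3 — r_{ij} = s_{ij} / (s_i · s_j):
  r[X_1,X_1] = 1 (diagonal).
  r[X_1,X_2] = -4.75 / (1.7078 · 3.2016) = -4.75 / 5.4677 = -0.8687
  r[X_2,X_2] = 1 (diagonal).

R is symmetric with unit diagonal. Assembling:

R = [[1, -0.8687],
 [-0.8687, 1]]


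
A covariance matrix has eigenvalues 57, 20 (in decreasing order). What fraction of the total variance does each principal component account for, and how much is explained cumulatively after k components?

Step 1 — total variance = trace(Sigma) = Σ λ_i = 57 + 20 = 77.

Step 2 — fraction explained by component i = λ_i / Σ λ:
  PC1: 57/77 = 0.7403
  PC2: 20/77 = 0.2597

Step 3 — cumulative fraction after k components = (λ_1 + ... + λ_k) / Σ λ:
  k = 1: 57/77 = 0.7403
  k = 2: (57 + 20)/77 = 77/77 = 1

Summary (fraction, with percent):

explained: PC1 0.7403 (74.03%), PC2 0.2597 (25.97%);  cumulative: 0.7403, 1


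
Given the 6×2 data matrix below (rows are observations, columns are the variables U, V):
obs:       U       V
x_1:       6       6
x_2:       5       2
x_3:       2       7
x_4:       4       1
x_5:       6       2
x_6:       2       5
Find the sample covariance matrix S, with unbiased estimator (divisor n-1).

Step 1 — column means:
  mean(U) = (6 + 5 + 2 + 4 + 6 + 2) / 6 = 25/6 = 4.1667
  mean(V) = (6 + 2 + 7 + 1 + 2 + 5) / 6 = 23/6 = 3.8333

Step 2 — sample covariance S[i,j] = (1/(n-1)) · Σ_k (x_{k,i} - mean_i) · (x_{k,j} - mean_j), with n-1 = 5.
  S[U,U] = ((1.8333)·(1.8333) + (0.8333)·(0.8333) + (-2.1667)·(-2.1667) + (-0.1667)·(-0.1667) + (1.8333)·(1.8333) + (-2.1667)·(-2.1667)) / 5 = 16.8333/5 = 3.3667
  S[U,V] = ((1.8333)·(2.1667) + (0.8333)·(-1.8333) + (-2.1667)·(3.1667) + (-0.1667)·(-2.8333) + (1.8333)·(-1.8333) + (-2.1667)·(1.1667)) / 5 = -9.8333/5 = -1.9667
  S[V,V] = ((2.1667)·(2.1667) + (-1.8333)·(-1.8333) + (3.1667)·(3.1667) + (-2.8333)·(-2.8333) + (-1.8333)·(-1.8333) + (1.1667)·(1.1667)) / 5 = 30.8333/5 = 6.1667

S is symmetric (S[j,i] = S[i,j]). Assembling:

S = [[3.3667, -1.9667],
 [-1.9667, 6.1667]]


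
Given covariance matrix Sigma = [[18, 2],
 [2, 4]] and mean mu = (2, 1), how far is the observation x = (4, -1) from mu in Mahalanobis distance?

Step 1 — centre the observation: (x - mu) = (2, -2).

Step 2 — invert Sigma. det(Sigma) = 18·4 - (2)² = 68.
  Sigma^{-1} = (1/det) · [[d, -b], [-b, a]] = [[0.0588, -0.0294],
 [-0.0294, 0.2647]].

Step 3 — form the quadratic (x - mu)^T · Sigma^{-1} · (x - mu):
  Sigma^{-1} · (x - mu) = (0.1765, -0.5882).
  (x - mu)^T · [Sigma^{-1} · (x - mu)] = (2)·(0.1765) + (-2)·(-0.5882) = 1.5294.

Step 4 — take square root: d = √(1.5294) ≈ 1.2367.

d(x, mu) = √(1.5294) ≈ 1.2367


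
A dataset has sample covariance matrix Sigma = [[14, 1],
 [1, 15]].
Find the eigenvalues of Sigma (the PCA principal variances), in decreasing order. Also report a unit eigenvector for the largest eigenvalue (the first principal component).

Step 1 — characteristic polynomial of 2×2 Sigma:
  det(Sigma - λI) = λ² - trace · λ + det = 0.
  trace = 14 + 15 = 29, det = 14·15 - (1)² = 209.
Step 2 — discriminant:
  Δ = trace² - 4·det = 841 - 836 = 5.
Step 3 — eigenvalues:
  λ = (trace ± √Δ)/2 = (29 ± 2.2361)/2,
  λ_1 = 15.618,  λ_2 = 13.382.

Step 4 — unit eigenvector for λ_1: solve (Sigma - λ_1 I)v = 0. First row:
  (14 - 15.618)·v_x + (1)·v_y = 0, i.e. (-1.618)·v_x + (1)·v_y = 0,
  so v ∝ (b, λ_1 - a) = (1, 1.618) = u.
  ||u|| = √((1)² + (1.618)²) = √(3.618) ≈ 1.9021,
  v_1 = u/||u|| ≈ (0.5257, 0.8507) (||v_1|| = 1).

λ_1 = 15.618,  λ_2 = 13.382;  v_1 ≈ (0.5257, 0.8507)


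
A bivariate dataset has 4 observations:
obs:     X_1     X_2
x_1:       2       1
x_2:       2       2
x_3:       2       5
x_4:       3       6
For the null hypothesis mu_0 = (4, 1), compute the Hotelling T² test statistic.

Step 1 — sample mean vector:
  mean(X_1) = (2 + 2 + 2 + 3) / 4 = 9/4 = 2.25
  mean(X_2) = (1 + 2 + 5 + 6) / 4 = 14/4 = 3.5
  x̄ = (2.25, 3.5),  deviation x̄ - mu_0 = (2.25, 3.5) - (4, 1) = (-1.75, 2.5).

Step 2 — sample covariance matrix, S[i,j] = (1/(n-1)) · Σ_k (x_{k,i} - mean_i) · (x_{k,j} - mean_j), divisor n-1 = 3:
  S[X_1,X_1] = ((-0.25)·(-0.25) + (-0.25)·(-0.25) + (-0.25)·(-0.25) + (0.75)·(0.75)) / 3 = 0.75/3 = 0.25
  S[X_1,X_2] = ((-0.25)·(-2.5) + (-0.25)·(-1.5) + (-0.25)·(1.5) + (0.75)·(2.5)) / 3 = 2.5/3 = 0.8333
  S[X_2,X_2] = ((-2.5)·(-2.5) + (-1.5)·(-1.5) + (1.5)·(1.5) + (2.5)·(2.5)) / 3 = 17/3 = 5.6667
  S = [[0.25, 0.8333],
 [0.8333, 5.6667]].

Step 3 — invert S. det(S) = 0.25·5.6667 - (0.8333)² = 0.7222.
  S^{-1} = (1/det) · [[d, -b], [-b, a]] = [[7.8462, -1.1538],
 [-1.1538, 0.3462]].

Step 4 — quadratic form (x̄ - mu_0)^T · S^{-1} · (x̄ - mu_0):
  S^{-1} · (x̄ - mu_0) = (-16.6154, 2.8846),
  (x̄ - mu_0)^T · [...] = (-1.75)·(-16.6154) + (2.5)·(2.8846) = 36.2885.

Step 5 — scale by n: T² = 4 · 36.2885 = 145.1538.

T² ≈ 145.1538


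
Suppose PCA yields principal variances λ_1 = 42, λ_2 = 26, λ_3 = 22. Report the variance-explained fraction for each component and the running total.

Step 1 — total variance = trace(Sigma) = Σ λ_i = 42 + 26 + 22 = 90.

Step 2 — fraction explained by component i = λ_i / Σ λ:
  PC1: 42/90 = 0.4667
  PC2: 26/90 = 0.2889
  PC3: 22/90 = 0.2444

Step 3 — cumulative fraction after k components = (λ_1 + ... + λ_k) / Σ λ:
  k = 1: 42/90 = 0.4667
  k = 2: (42 + 26)/90 = 68/90 = 0.7556
  k = 3: (42 + 26 + 22)/90 = 90/90 = 1

Summary (fraction, with percent):

explained: PC1 0.4667 (46.67%), PC2 0.2889 (28.89%), PC3 0.2444 (24.44%);  cumulative: 0.4667, 0.7556, 1


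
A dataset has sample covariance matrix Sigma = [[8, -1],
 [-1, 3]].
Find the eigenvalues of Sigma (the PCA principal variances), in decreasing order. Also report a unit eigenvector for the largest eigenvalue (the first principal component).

Step 1 — characteristic polynomial of 2×2 Sigma:
  det(Sigma - λI) = λ² - trace · λ + det = 0.
  trace = 8 + 3 = 11, det = 8·3 - (-1)² = 23.
Step 2 — discriminant:
  Δ = trace² - 4·det = 121 - 92 = 29.
Step 3 — eigenvalues:
  λ = (trace ± √Δ)/2 = (11 ± 5.3852)/2,
  λ_1 = 8.1926,  λ_2 = 2.8074.

Step 4 — unit eigenvector for λ_1: solve (Sigma - λ_1 I)v = 0. First row:
  (8 - 8.1926)·v_x + (-1)·v_y = 0, i.e. (-0.1926)·v_x + (-1)·v_y = 0,
  so v ∝ (b, λ_1 - a) = (-1, 0.1926); multiply by -1 so the first entry is positive: u = (1, -0.1926).
  ||u|| = √((1)² + (-0.1926)²) = √(1.0371) ≈ 1.0184,
  v_1 = u/||u|| ≈ (0.982, -0.1891) (||v_1|| = 1).

λ_1 = 8.1926,  λ_2 = 2.8074;  v_1 ≈ (0.982, -0.1891)


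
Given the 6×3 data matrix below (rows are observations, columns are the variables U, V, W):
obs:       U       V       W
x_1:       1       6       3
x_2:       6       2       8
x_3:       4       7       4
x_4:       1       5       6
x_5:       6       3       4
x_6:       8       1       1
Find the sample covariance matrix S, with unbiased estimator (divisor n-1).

Step 1 — column means:
  mean(U) = (1 + 6 + 4 + 1 + 6 + 8) / 6 = 26/6 = 4.3333
  mean(V) = (6 + 2 + 7 + 5 + 3 + 1) / 6 = 24/6 = 4
  mean(W) = (3 + 8 + 4 + 6 + 4 + 1) / 6 = 26/6 = 4.3333

Step 2 — sample covariance S[i,j] = (1/(n-1)) · Σ_k (x_{k,i} - mean_i) · (x_{k,j} - mean_j), with n-1 = 5.
  S[U,U] = ((-3.3333)·(-3.3333) + (1.6667)·(1.6667) + (-0.3333)·(-0.3333) + (-3.3333)·(-3.3333) + (1.6667)·(1.6667) + (3.6667)·(3.6667)) / 5 = 41.3333/5 = 8.2667
  S[U,V] = ((-3.3333)·(2) + (1.6667)·(-2) + (-0.3333)·(3) + (-3.3333)·(1) + (1.6667)·(-1) + (3.6667)·(-3)) / 5 = -27/5 = -5.4
  S[U,W] = ((-3.3333)·(-1.3333) + (1.6667)·(3.6667) + (-0.3333)·(-0.3333) + (-3.3333)·(1.6667) + (1.6667)·(-0.3333) + (3.6667)·(-3.3333)) / 5 = -7.6667/5 = -1.5333
  S[V,V] = ((2)·(2) + (-2)·(-2) + (3)·(3) + (1)·(1) + (-1)·(-1) + (-3)·(-3)) / 5 = 28/5 = 5.6
  S[V,W] = ((2)·(-1.3333) + (-2)·(3.6667) + (3)·(-0.3333) + (1)·(1.6667) + (-1)·(-0.3333) + (-3)·(-3.3333)) / 5 = 1/5 = 0.2
  S[W,W] = ((-1.3333)·(-1.3333) + (3.6667)·(3.6667) + (-0.3333)·(-0.3333) + (1.6667)·(1.6667) + (-0.3333)·(-0.3333) + (-3.3333)·(-3.3333)) / 5 = 29.3333/5 = 5.8667

S is symmetric (S[j,i] = S[i,j]). Assembling:

S = [[8.2667, -5.4, -1.5333],
 [-5.4, 5.6, 0.2],
 [-1.5333, 0.2, 5.8667]]


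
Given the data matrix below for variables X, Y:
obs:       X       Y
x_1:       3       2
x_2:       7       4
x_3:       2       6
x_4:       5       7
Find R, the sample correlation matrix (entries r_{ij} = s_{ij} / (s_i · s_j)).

Step 1 — column means:
  mean(X) = (3 + 7 + 2 + 5) / 4 = 17/4 = 4.25
  mean(Y) = (2 + 4 + 6 + 7) / 4 = 19/4 = 4.75

Step 2 — sample variances and covariances s[i,j] = (1/(n-1)) · Σ_k (x_{k,i} - mean_i) · (x_{k,j} - mean_j), with n-1 = 3:
  s[X,X] = ((-1.25)·(-1.25) + (2.75)·(2.75) + (-2.25)·(-2.25) + (0.75)·(0.75)) / 3 = 14.75/3 = 4.9167
  s[X,Y] = ((-1.25)·(-2.75) + (2.75)·(-0.75) + (-2.25)·(1.25) + (0.75)·(2.25)) / 3 = 0.25/3 = 0.0833
  s[Y,Y] = ((-2.75)·(-2.75) + (-0.75)·(-0.75) + (1.25)·(1.25) + (2.25)·(2.25)) / 3 = 14.75/3 = 4.9167
  Sample standard deviations s_i = √(s[i,i]):
  s(X) = √(4.9167) = 2.2174
  s(Y) = √(4.9167) = 2.2174

Step 3 — r_{ij} = s_{ij} / (s_i · s_j):
  r[X,X] = 1 (diagonal).
  r[X,Y] = 0.0833 / (2.2174 · 2.2174) = 0.0833 / 4.9167 = 0.0169
  r[Y,Y] = 1 (diagonal).

R is symmetric with unit diagonal. Assembling:

R = [[1, 0.0169],
 [0.0169, 1]]


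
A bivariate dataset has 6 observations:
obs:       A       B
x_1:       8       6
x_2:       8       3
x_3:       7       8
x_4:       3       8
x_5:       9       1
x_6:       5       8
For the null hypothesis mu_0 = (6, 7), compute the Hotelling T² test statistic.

Step 1 — sample mean vector:
  mean(A) = (8 + 8 + 7 + 3 + 9 + 5) / 6 = 40/6 = 6.6667
  mean(B) = (6 + 3 + 8 + 8 + 1 + 8) / 6 = 34/6 = 5.6667
  x̄ = (6.6667, 5.6667),  deviation x̄ - mu_0 = (6.6667, 5.6667) - (6, 7) = (0.6667, -1.3333).

Step 2 — sample covariance matrix, S[i,j] = (1/(n-1)) · Σ_k (x_{k,i} - mean_i) · (x_{k,j} - mean_j), divisor n-1 = 5:
  S[A,A] = ((1.3333)·(1.3333) + (1.3333)·(1.3333) + (0.3333)·(0.3333) + (-3.6667)·(-3.6667) + (2.3333)·(2.3333) + (-1.6667)·(-1.6667)) / 5 = 25.3333/5 = 5.0667
  S[A,B] = ((1.3333)·(0.3333) + (1.3333)·(-2.6667) + (0.3333)·(2.3333) + (-3.6667)·(2.3333) + (2.3333)·(-4.6667) + (-1.6667)·(2.3333)) / 5 = -25.6667/5 = -5.1333
  S[B,B] = ((0.3333)·(0.3333) + (-2.6667)·(-2.6667) + (2.3333)·(2.3333) + (2.3333)·(2.3333) + (-4.6667)·(-4.6667) + (2.3333)·(2.3333)) / 5 = 45.3333/5 = 9.0667
  S = [[5.0667, -5.1333],
 [-5.1333, 9.0667]].

Step 3 — invert S. det(S) = 5.0667·9.0667 - (-5.1333)² = 19.5867.
  S^{-1} = (1/det) · [[d, -b], [-b, a]] = [[0.4629, 0.2621],
 [0.2621, 0.2587]].

Step 4 — quadratic form (x̄ - mu_0)^T · S^{-1} · (x̄ - mu_0):
  S^{-1} · (x̄ - mu_0) = (-0.0408, -0.1702),
  (x̄ - mu_0)^T · [...] = (0.6667)·(-0.0408) + (-1.3333)·(-0.1702) = 0.1997.

Step 5 — scale by n: T² = 6 · 0.1997 = 1.1981.

T² ≈ 1.1981


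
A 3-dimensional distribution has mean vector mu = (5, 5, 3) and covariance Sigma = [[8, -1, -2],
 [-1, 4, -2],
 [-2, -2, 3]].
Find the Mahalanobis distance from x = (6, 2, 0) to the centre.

Step 1 — centre the observation: (x - mu) = (1, -3, -3).

Step 2 — invert Sigma (cofactor / det for 3×3, or solve directly):
  Sigma^{-1} = [[0.2162, 0.1892, 0.2703],
 [0.1892, 0.5405, 0.4865],
 [0.2703, 0.4865, 0.8378]].

Step 3 — form the quadratic (x - mu)^T · Sigma^{-1} · (x - mu):
  Sigma^{-1} · (x - mu) = (-1.1622, -2.8919, -3.7027).
  (x - mu)^T · [Sigma^{-1} · (x - mu)] = (1)·(-1.1622) + (-3)·(-2.8919) + (-3)·(-3.7027) = 18.6216.

Step 4 — take square root: d = √(18.6216) ≈ 4.3153.

d(x, mu) = √(18.6216) ≈ 4.3153


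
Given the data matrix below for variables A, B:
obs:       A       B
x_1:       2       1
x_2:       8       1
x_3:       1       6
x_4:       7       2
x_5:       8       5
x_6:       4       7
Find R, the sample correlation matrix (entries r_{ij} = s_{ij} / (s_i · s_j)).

Step 1 — column means:
  mean(A) = (2 + 8 + 1 + 7 + 8 + 4) / 6 = 30/6 = 5
  mean(B) = (1 + 1 + 6 + 2 + 5 + 7) / 6 = 22/6 = 3.6667

Step 2 — sample variances and covariances s[i,j] = (1/(n-1)) · Σ_k (x_{k,i} - mean_i) · (x_{k,j} - mean_j), with n-1 = 5:
  s[A,A] = ((-3)·(-3) + (3)·(3) + (-4)·(-4) + (2)·(2) + (3)·(3) + (-1)·(-1)) / 5 = 48/5 = 9.6
  s[A,B] = ((-3)·(-2.6667) + (3)·(-2.6667) + (-4)·(2.3333) + (2)·(-1.6667) + (3)·(1.3333) + (-1)·(3.3333)) / 5 = -12/5 = -2.4
  s[B,B] = ((-2.6667)·(-2.6667) + (-2.6667)·(-2.6667) + (2.3333)·(2.3333) + (-1.6667)·(-1.6667) + (1.3333)·(1.3333) + (3.3333)·(3.3333)) / 5 = 35.3333/5 = 7.0667
  Sample standard deviations s_i = √(s[i,i]):
  s(A) = √(9.6) = 3.0984
  s(B) = √(7.0667) = 2.6583

Step 3 — r_{ij} = s_{ij} / (s_i · s_j):
  r[A,A] = 1 (diagonal).
  r[A,B] = -2.4 / (3.0984 · 2.6583) = -2.4 / 8.2365 = -0.2914
  r[B,B] = 1 (diagonal).

R is symmetric with unit diagonal. Assembling:

R = [[1, -0.2914],
 [-0.2914, 1]]


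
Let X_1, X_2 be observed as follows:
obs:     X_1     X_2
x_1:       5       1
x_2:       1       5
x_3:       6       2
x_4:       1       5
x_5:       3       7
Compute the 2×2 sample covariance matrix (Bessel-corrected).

Step 1 — column means:
  mean(X_1) = (5 + 1 + 6 + 1 + 3) / 5 = 16/5 = 3.2
  mean(X_2) = (1 + 5 + 2 + 5 + 7) / 5 = 20/5 = 4

Step 2 — sample covariance S[i,j] = (1/(n-1)) · Σ_k (x_{k,i} - mean_i) · (x_{k,j} - mean_j), with n-1 = 4.
  S[X_1,X_1] = ((1.8)·(1.8) + (-2.2)·(-2.2) + (2.8)·(2.8) + (-2.2)·(-2.2) + (-0.2)·(-0.2)) / 4 = 20.8/4 = 5.2
  S[X_1,X_2] = ((1.8)·(-3) + (-2.2)·(1) + (2.8)·(-2) + (-2.2)·(1) + (-0.2)·(3)) / 4 = -16/4 = -4
  S[X_2,X_2] = ((-3)·(-3) + (1)·(1) + (-2)·(-2) + (1)·(1) + (3)·(3)) / 4 = 24/4 = 6

S is symmetric (S[j,i] = S[i,j]). Assembling:

S = [[5.2, -4],
 [-4, 6]]


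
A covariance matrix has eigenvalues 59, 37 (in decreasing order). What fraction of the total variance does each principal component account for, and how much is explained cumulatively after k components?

Step 1 — total variance = trace(Sigma) = Σ λ_i = 59 + 37 = 96.

Step 2 — fraction explained by component i = λ_i / Σ λ:
  PC1: 59/96 = 0.6146
  PC2: 37/96 = 0.3854

Step 3 — cumulative fraction after k components = (λ_1 + ... + λ_k) / Σ λ:
  k = 1: 59/96 = 0.6146
  k = 2: (59 + 37)/96 = 96/96 = 1

Summary (fraction, with percent):

explained: PC1 0.6146 (61.46%), PC2 0.3854 (38.54%);  cumulative: 0.6146, 1


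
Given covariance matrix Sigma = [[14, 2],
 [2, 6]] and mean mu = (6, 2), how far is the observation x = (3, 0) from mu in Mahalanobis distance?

Step 1 — centre the observation: (x - mu) = (-3, -2).

Step 2 — invert Sigma. det(Sigma) = 14·6 - (2)² = 80.
  Sigma^{-1} = (1/det) · [[d, -b], [-b, a]] = [[0.075, -0.025],
 [-0.025, 0.175]].

Step 3 — form the quadratic (x - mu)^T · Sigma^{-1} · (x - mu):
  Sigma^{-1} · (x - mu) = (-0.175, -0.275).
  (x - mu)^T · [Sigma^{-1} · (x - mu)] = (-3)·(-0.175) + (-2)·(-0.275) = 1.075.

Step 4 — take square root: d = √(1.075) ≈ 1.0368.

d(x, mu) = √(1.075) ≈ 1.0368


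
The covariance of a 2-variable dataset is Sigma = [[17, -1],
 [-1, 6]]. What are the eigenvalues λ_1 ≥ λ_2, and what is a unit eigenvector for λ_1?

Step 1 — characteristic polynomial of 2×2 Sigma:
  det(Sigma - λI) = λ² - trace · λ + det = 0.
  trace = 17 + 6 = 23, det = 17·6 - (-1)² = 101.
Step 2 — discriminant:
  Δ = trace² - 4·det = 529 - 404 = 125.
Step 3 — eigenvalues:
  λ = (trace ± √Δ)/2 = (23 ± 11.1803)/2,
  λ_1 = 17.0902,  λ_2 = 5.9098.

Step 4 — unit eigenvector for λ_1: solve (Sigma - λ_1 I)v = 0. First row:
  (17 - 17.0902)·v_x + (-1)·v_y = 0, i.e. (-0.0902)·v_x + (-1)·v_y = 0,
  so v ∝ (b, λ_1 - a) = (-1, 0.0902); multiply by -1 so the first entry is positive: u = (1, -0.0902).
  ||u|| = √((1)² + (-0.0902)²) = √(1.0081) ≈ 1.0041,
  v_1 = u/||u|| ≈ (0.996, -0.0898) (||v_1|| = 1).

λ_1 = 17.0902,  λ_2 = 5.9098;  v_1 ≈ (0.996, -0.0898)


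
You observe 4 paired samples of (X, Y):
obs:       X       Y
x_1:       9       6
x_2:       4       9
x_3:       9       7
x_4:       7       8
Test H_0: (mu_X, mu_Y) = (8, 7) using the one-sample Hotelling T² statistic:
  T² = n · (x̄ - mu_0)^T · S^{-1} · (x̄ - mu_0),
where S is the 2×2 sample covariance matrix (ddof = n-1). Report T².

Step 1 — sample mean vector:
  mean(X) = (9 + 4 + 9 + 7) / 4 = 29/4 = 7.25
  mean(Y) = (6 + 9 + 7 + 8) / 4 = 30/4 = 7.5
  x̄ = (7.25, 7.5),  deviation x̄ - mu_0 = (7.25, 7.5) - (8, 7) = (-0.75, 0.5).

Step 2 — sample covariance matrix, S[i,j] = (1/(n-1)) · Σ_k (x_{k,i} - mean_i) · (x_{k,j} - mean_j), divisor n-1 = 3:
  S[X,X] = ((1.75)·(1.75) + (-3.25)·(-3.25) + (1.75)·(1.75) + (-0.25)·(-0.25)) / 3 = 16.75/3 = 5.5833
  S[X,Y] = ((1.75)·(-1.5) + (-3.25)·(1.5) + (1.75)·(-0.5) + (-0.25)·(0.5)) / 3 = -8.5/3 = -2.8333
  S[Y,Y] = ((-1.5)·(-1.5) + (1.5)·(1.5) + (-0.5)·(-0.5) + (0.5)·(0.5)) / 3 = 5/3 = 1.6667
  S = [[5.5833, -2.8333],
 [-2.8333, 1.6667]].

Step 3 — invert S. det(S) = 5.5833·1.6667 - (-2.8333)² = 1.2778.
  S^{-1} = (1/det) · [[d, -b], [-b, a]] = [[1.3043, 2.2174],
 [2.2174, 4.3696]].

Step 4 — quadratic form (x̄ - mu_0)^T · S^{-1} · (x̄ - mu_0):
  S^{-1} · (x̄ - mu_0) = (0.1304, 0.5217),
  (x̄ - mu_0)^T · [...] = (-0.75)·(0.1304) + (0.5)·(0.5217) = 0.163.

Step 5 — scale by n: T² = 4 · 0.163 = 0.6522.

T² ≈ 0.6522


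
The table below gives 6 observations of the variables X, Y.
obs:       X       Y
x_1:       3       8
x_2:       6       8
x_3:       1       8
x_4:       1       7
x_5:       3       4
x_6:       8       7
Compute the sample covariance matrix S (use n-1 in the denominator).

Step 1 — column means:
  mean(X) = (3 + 6 + 1 + 1 + 3 + 8) / 6 = 22/6 = 3.6667
  mean(Y) = (8 + 8 + 8 + 7 + 4 + 7) / 6 = 42/6 = 7

Step 2 — sample covariance S[i,j] = (1/(n-1)) · Σ_k (x_{k,i} - mean_i) · (x_{k,j} - mean_j), with n-1 = 5.
  S[X,X] = ((-0.6667)·(-0.6667) + (2.3333)·(2.3333) + (-2.6667)·(-2.6667) + (-2.6667)·(-2.6667) + (-0.6667)·(-0.6667) + (4.3333)·(4.3333)) / 5 = 39.3333/5 = 7.8667
  S[X,Y] = ((-0.6667)·(1) + (2.3333)·(1) + (-2.6667)·(1) + (-2.6667)·(0) + (-0.6667)·(-3) + (4.3333)·(0)) / 5 = 1/5 = 0.2
  S[Y,Y] = ((1)·(1) + (1)·(1) + (1)·(1) + (0)·(0) + (-3)·(-3) + (0)·(0)) / 5 = 12/5 = 2.4

S is symmetric (S[j,i] = S[i,j]). Assembling:

S = [[7.8667, 0.2],
 [0.2, 2.4]]


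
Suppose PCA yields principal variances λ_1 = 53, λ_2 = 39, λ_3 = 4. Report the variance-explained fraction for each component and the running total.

Step 1 — total variance = trace(Sigma) = Σ λ_i = 53 + 39 + 4 = 96.

Step 2 — fraction explained by component i = λ_i / Σ λ:
  PC1: 53/96 = 0.5521
  PC2: 39/96 = 0.4062
  PC3: 4/96 = 0.0417

Step 3 — cumulative fraction after k components = (λ_1 + ... + λ_k) / Σ λ:
  k = 1: 53/96 = 0.5521
  k = 2: (53 + 39)/96 = 92/96 = 0.9583
  k = 3: (53 + 39 + 4)/96 = 96/96 = 1

Summary (fraction, with percent):

explained: PC1 0.5521 (55.21%), PC2 0.4062 (40.62%), PC3 0.0417 (4.17%);  cumulative: 0.5521, 0.9583, 1


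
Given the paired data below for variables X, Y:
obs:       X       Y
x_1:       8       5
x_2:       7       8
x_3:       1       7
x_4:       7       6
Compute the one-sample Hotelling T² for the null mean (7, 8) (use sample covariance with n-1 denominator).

Step 1 — sample mean vector:
  mean(X) = (8 + 7 + 1 + 7) / 4 = 23/4 = 5.75
  mean(Y) = (5 + 8 + 7 + 6) / 4 = 26/4 = 6.5
  x̄ = (5.75, 6.5),  deviation x̄ - mu_0 = (5.75, 6.5) - (7, 8) = (-1.25, -1.5).

Step 2 — sample covariance matrix, S[i,j] = (1/(n-1)) · Σ_k (x_{k,i} - mean_i) · (x_{k,j} - mean_j), divisor n-1 = 3:
  S[X,X] = ((2.25)·(2.25) + (1.25)·(1.25) + (-4.75)·(-4.75) + (1.25)·(1.25)) / 3 = 30.75/3 = 10.25
  S[X,Y] = ((2.25)·(-1.5) + (1.25)·(1.5) + (-4.75)·(0.5) + (1.25)·(-0.5)) / 3 = -4.5/3 = -1.5
  S[Y,Y] = ((-1.5)·(-1.5) + (1.5)·(1.5) + (0.5)·(0.5) + (-0.5)·(-0.5)) / 3 = 5/3 = 1.6667
  S = [[10.25, -1.5],
 [-1.5, 1.6667]].

Step 3 — invert S. det(S) = 10.25·1.6667 - (-1.5)² = 14.8333.
  S^{-1} = (1/det) · [[d, -b], [-b, a]] = [[0.1124, 0.1011],
 [0.1011, 0.691]].

Step 4 — quadratic form (x̄ - mu_0)^T · S^{-1} · (x̄ - mu_0):
  S^{-1} · (x̄ - mu_0) = (-0.2921, -1.1629),
  (x̄ - mu_0)^T · [...] = (-1.25)·(-0.2921) + (-1.5)·(-1.1629) = 2.1096.

Step 5 — scale by n: T² = 4 · 2.1096 = 8.4382.

T² ≈ 8.4382


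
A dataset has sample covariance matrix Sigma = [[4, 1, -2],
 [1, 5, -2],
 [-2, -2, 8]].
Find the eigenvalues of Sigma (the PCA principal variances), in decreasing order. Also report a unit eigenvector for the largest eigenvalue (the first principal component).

Step 1 — characteristic polynomial p(λ) = det(λI - Sigma) = λ³ - tr·λ² + c_1·λ - det, where tr = trace, c_1 = sum of the principal 2×2 minors, det = det(Sigma):
  tr = 4 + 5 + 8 = 17,
  c_1 = (4·5 - (1)²) + (4·8 - (-2)²) + (5·8 - (-2)²) = 19 + 28 + 36 = 83,
  det = 4·(5·8 - (-2)²) - (1)·((1)·8 - (-2)·(-2)) + (-2)·((1)·(-2) - 5·(-2)) = 4·(36) - (1)·(4) + (-2)·(8) = 124.
  So p(λ) = λ³ - 17λ² + 83λ - 124.
Step 2 — look for an integer root (rational root theorem: any rational root is an integer divisor of 124). Testing λ = 4:
  p(4) = 64 - 272 + 332 - 124 = 0  ✓
  Dividing out (λ - 4): p(λ) = (λ - 4)(λ² - 13λ + 31).
Step 3 — remaining eigenvalues from the quadratic λ² - 13λ + 31 = 0:
  Δ = 13² - 4·31 = 169 - 124 = 45,  λ = (13 ± √45)/2 = (13 ± 6.7082)/2 ≈ 9.8541 or 3.1459.
  Sorted: λ_1 = 9.8541,  λ_2 = 4,  λ_3 = 3.1459  (check: sum = 17 = tr ✓).

Step 4 — unit eigenvector for λ_1 ≈ 9.8541: v spans the null space of (Sigma - λ_1 I), whose rows are
  r_1 = (-5.8541, 1, -2),  r_2 = (1, -4.8541, -2),  r_3 = (-2, -2, -1.8541).
  v is orthogonal to every row, so take v ∝ r_1 × r_2 = ((1)·(-2) - (-2)·(-4.8541), (-2)·(1) - (-5.8541)·(-2), (-5.8541)·(-4.8541) - (1)·(1)) ≈ (-11.7082, -13.7082, 27.4164).
  Rescale (multiply by -1 so the first nonzero entry is positive): u = (11.7082, 13.7082, -27.4164).
  ||u|| = √((11.7082)² + (13.7082)² + (-27.4164)²) = √(1076.6563) ≈ 32.8124,  v_1 = u/||u|| ≈ (0.3568, 0.4178, -0.8355) (||v_1|| = 1).

λ_1 = 9.8541,  λ_2 = 4,  λ_3 = 3.1459;  v_1 ≈ (0.3568, 0.4178, -0.8355)


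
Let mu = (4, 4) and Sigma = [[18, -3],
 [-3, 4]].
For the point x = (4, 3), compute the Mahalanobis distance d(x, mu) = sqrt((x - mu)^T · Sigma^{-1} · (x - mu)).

Step 1 — centre the observation: (x - mu) = (0, -1).

Step 2 — invert Sigma. det(Sigma) = 18·4 - (-3)² = 63.
  Sigma^{-1} = (1/det) · [[d, -b], [-b, a]] = [[0.0635, 0.0476],
 [0.0476, 0.2857]].

Step 3 — form the quadratic (x - mu)^T · Sigma^{-1} · (x - mu):
  Sigma^{-1} · (x - mu) = (-0.0476, -0.2857).
  (x - mu)^T · [Sigma^{-1} · (x - mu)] = (0)·(-0.0476) + (-1)·(-0.2857) = 0.2857.

Step 4 — take square root: d = √(0.2857) ≈ 0.5345.

d(x, mu) = √(0.2857) ≈ 0.5345


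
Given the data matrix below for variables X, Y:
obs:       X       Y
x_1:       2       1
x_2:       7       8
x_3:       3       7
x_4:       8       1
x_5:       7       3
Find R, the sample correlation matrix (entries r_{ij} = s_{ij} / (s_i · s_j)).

Step 1 — column means:
  mean(X) = (2 + 7 + 3 + 8 + 7) / 5 = 27/5 = 5.4
  mean(Y) = (1 + 8 + 7 + 1 + 3) / 5 = 20/5 = 4

Step 2 — sample variances and covariances s[i,j] = (1/(n-1)) · Σ_k (x_{k,i} - mean_i) · (x_{k,j} - mean_j), with n-1 = 4:
  s[X,X] = ((-3.4)·(-3.4) + (1.6)·(1.6) + (-2.4)·(-2.4) + (2.6)·(2.6) + (1.6)·(1.6)) / 4 = 29.2/4 = 7.3
  s[X,Y] = ((-3.4)·(-3) + (1.6)·(4) + (-2.4)·(3) + (2.6)·(-3) + (1.6)·(-1)) / 4 = 0/4 = 0
  s[Y,Y] = ((-3)·(-3) + (4)·(4) + (3)·(3) + (-3)·(-3) + (-1)·(-1)) / 4 = 44/4 = 11
  Sample standard deviations s_i = √(s[i,i]):
  s(X) = √(7.3) = 2.7019
  s(Y) = √(11) = 3.3166

Step 3 — r_{ij} = s_{ij} / (s_i · s_j):
  r[X,X] = 1 (diagonal).
  r[X,Y] = 0 / (2.7019 · 3.3166) = 0 / 8.961 = 0
  r[Y,Y] = 1 (diagonal).

R is symmetric with unit diagonal. Assembling:

R = [[1, 0],
 [0, 1]]
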